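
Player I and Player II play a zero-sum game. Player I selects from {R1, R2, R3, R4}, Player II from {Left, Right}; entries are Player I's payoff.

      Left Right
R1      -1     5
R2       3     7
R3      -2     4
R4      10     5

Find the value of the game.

55/9

Row minima: R1 → -1, R2 → 3, R3 → -2, R4 → 5; maximin = 5.
Column maxima: Left → 10, Right → 7; minimax = 7.
5 ≠ 7, so there is no saddle point; optimal play is mixed.
R1 is strictly dominated by R2, so Player I never plays it.
R3 is strictly dominated by R2, so Player I never plays it.
On the remaining 2×2 (R2, R4 vs Left, Right):
Let Player I play R2 with probability p. Expected payoff against Left: 3p + 10(1−p) = −7p + 10; against Right: 7p + 5(1−p) = 2p + 5.
Setting these equal: −7p + 10 = 2p + 5 ⇒ −9p = -5 ⇒ p = 5/9, and the value is (-7)·(5/9) + 10 = 55/9.
For Player II: with q = P(Left), equating R2's and R4's payoffs gives −4q + 7 = 5q + 5 ⇒ q = 2/9.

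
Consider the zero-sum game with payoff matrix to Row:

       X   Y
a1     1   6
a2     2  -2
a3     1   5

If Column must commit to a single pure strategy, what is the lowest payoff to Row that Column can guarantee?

2

Column maxima: X → 2, Y → 6.
The smallest of these is 2.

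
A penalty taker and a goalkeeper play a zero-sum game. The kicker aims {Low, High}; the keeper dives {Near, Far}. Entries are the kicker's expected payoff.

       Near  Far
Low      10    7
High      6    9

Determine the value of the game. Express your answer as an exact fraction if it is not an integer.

Row minima: Low → 7, High → 6; maximin = 7.
Column maxima: Near → 10, Far → 9; minimax = 9.
7 ≠ 9, so there is no saddle point; optimal play is mixed.
Let the kicker play Low with probability p. Expected payoff against Near: 10p + 6(1−p) = 4p + 6; against Far: 7p + 9(1−p) = −2p + 9.
Setting these equal: 4p + 6 = −2p + 9 ⇒ 6p = 3 ⇒ p = 1/2, and the value is (4)·(1/2) + 6 = 8.
For the keeper: with q = P(Near), equating Low's and High's payoffs gives 3q + 7 = −3q + 9 ⇒ q = 1/3.

8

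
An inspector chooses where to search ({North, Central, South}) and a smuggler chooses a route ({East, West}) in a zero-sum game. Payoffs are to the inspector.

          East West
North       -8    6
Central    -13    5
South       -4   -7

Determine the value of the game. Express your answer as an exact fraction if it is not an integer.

Row minima: North → -8, Central → -13, South → -7; maximin = -7.
Column maxima: East → -4, West → 6; minimax = -4.
-7 ≠ -4, so there is no saddle point; optimal play is mixed.
Central is strictly dominated by North, so the inspector never plays it.
On the remaining 2×2 (North, South vs East, West):
Let the inspector play North with probability p. Expected payoff against East: (-8)p + (-4)(1−p) = −4p − 4; against West: 6p + (-7)(1−p) = 13p − 7.
Setting these equal: −4p − 4 = 13p − 7 ⇒ −17p = -3 ⇒ p = 3/17, and the value is (-4)·(3/17) − 4 = -80/17.
For the smuggler: with q = P(East), equating North's and South's payoffs gives −14q + 6 = 3q − 7 ⇒ q = 13/17.

-80/17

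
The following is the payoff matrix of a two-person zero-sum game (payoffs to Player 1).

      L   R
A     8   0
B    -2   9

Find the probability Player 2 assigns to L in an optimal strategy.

Row minima: A → 0, B → -2; maximin = 0.
Column maxima: L → 8, R → 9; minimax = 8.
0 ≠ 8, so there is no saddle point; optimal play is mixed.
Let Player 1 play A with probability p. Expected payoff against L: 8p + (-2)(1−p) = 10p − 2; against R: 0p + 9(1−p) = −9p + 9.
Setting these equal: 10p − 2 = −9p + 9 ⇒ 19p = 11 ⇒ p = 11/19, and the value is (10)·(11/19) − 2 = 72/19.
For Player 2: with q = P(L), equating A's and B's payoffs gives 8q = −11q + 9 ⇒ q = 9/19.

9/19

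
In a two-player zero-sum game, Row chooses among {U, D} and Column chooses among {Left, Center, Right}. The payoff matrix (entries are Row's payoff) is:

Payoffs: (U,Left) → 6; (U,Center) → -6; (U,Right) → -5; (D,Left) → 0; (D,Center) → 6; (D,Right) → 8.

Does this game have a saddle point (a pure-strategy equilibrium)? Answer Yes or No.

No

Row minima: U → -6, D → 0; maximin = 0.
Column maxima: Left → 6, Center → 6, Right → 8; minimax = 6.
0 ≠ 6, so no pure-strategy equilibrium exists.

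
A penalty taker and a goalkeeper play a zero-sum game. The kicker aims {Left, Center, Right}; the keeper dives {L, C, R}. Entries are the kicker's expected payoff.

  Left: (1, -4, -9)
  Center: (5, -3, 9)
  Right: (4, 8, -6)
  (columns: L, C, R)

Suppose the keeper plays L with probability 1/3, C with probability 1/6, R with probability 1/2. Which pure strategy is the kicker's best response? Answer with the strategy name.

Center

Expected payoff of Left: (1/3)·1 + (1/6)·(-4) + (1/2)·(-9) = -29/6.
Expected payoff of Center: (1/3)·5 + (1/6)·(-3) + (1/2)·9 = 17/3.
Expected payoff of Right: (1/3)·4 + (1/6)·8 + (1/2)·(-6) = -1/3.
The largest is 17/3, so the kicker's best response is Center.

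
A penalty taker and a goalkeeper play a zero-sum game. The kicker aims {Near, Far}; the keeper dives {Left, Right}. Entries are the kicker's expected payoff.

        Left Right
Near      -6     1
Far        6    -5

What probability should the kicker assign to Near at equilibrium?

Row minima: Near → -6, Far → -5; maximin = -5.
Column maxima: Left → 6, Right → 1; minimax = 1.
-5 ≠ 1, so there is no saddle point; optimal play is mixed.
Let the kicker play Near with probability p. Expected payoff against Left: (-6)p + 6(1−p) = −12p + 6; against Right: 1p + (-5)(1−p) = 6p − 5.
Setting these equal: −12p + 6 = 6p − 5 ⇒ −18p = -11 ⇒ p = 11/18, and the value is (-12)·(11/18) + 6 = -4/3.
For the keeper: with q = P(Left), equating Near's and Far's payoffs gives −7q + 1 = 11q − 5 ⇒ q = 1/3.

11/18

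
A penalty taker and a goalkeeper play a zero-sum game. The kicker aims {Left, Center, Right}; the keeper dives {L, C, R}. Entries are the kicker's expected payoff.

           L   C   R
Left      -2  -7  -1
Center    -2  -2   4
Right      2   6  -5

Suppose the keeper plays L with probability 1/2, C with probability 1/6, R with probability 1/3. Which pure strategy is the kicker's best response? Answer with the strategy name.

Right

Expected payoff of Left: (1/2)·(-2) + (1/6)·(-7) + (1/3)·(-1) = -5/2.
Expected payoff of Center: (1/2)·(-2) + (1/6)·(-2) + (1/3)·4 = 0.
Expected payoff of Right: (1/2)·2 + (1/6)·6 + (1/3)·(-5) = 1/3.
The largest is 1/3, so the kicker's best response is Right.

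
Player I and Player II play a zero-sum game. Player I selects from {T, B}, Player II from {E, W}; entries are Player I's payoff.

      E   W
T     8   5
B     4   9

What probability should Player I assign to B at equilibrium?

3/8

Row minima: T → 5, B → 4; maximin = 5.
Column maxima: E → 8, W → 9; minimax = 8.
5 ≠ 8, so there is no saddle point; optimal play is mixed.
Let Player I play T with probability p. Expected payoff against E: 8p + 4(1−p) = 4p + 4; against W: 5p + 9(1−p) = −4p + 9.
Setting these equal: 4p + 4 = −4p + 9 ⇒ 8p = 5 ⇒ p = 5/8, and the value is (4)·(5/8) + 4 = 13/2.
For Player II: with q = P(E), equating T's and B's payoffs gives 3q + 5 = −5q + 9 ⇒ q = 1/2.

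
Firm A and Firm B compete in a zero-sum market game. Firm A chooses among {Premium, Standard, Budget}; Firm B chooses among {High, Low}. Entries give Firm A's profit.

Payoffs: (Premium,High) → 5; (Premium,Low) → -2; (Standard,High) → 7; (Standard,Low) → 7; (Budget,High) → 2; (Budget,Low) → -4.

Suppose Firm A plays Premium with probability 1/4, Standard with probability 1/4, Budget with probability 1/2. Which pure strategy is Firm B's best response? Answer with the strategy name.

Low

If Firm B plays High, Firm A's expected payoff is (1/4)·5 + (1/4)·7 + (1/2)·2 = 4.
If Firm B plays Low, Firm A's expected payoff is (1/4)·(-2) + (1/4)·7 + (1/2)·(-4) = -3/4.
Firm B minimizes Firm A's payoff; the smallest is -3/4, so the best response is Low.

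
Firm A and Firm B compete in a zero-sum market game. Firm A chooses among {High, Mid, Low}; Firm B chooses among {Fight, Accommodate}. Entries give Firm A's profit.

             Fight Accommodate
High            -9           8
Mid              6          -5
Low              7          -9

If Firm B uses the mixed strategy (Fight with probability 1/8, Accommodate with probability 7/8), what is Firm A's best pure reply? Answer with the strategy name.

High

Expected payoff of High: (1/8)·(-9) + (7/8)·8 = 47/8.
Expected payoff of Mid: (1/8)·6 + (7/8)·(-5) = -29/8.
Expected payoff of Low: (1/8)·7 + (7/8)·(-9) = -7.
The largest is 47/8, so Firm A's best response is High.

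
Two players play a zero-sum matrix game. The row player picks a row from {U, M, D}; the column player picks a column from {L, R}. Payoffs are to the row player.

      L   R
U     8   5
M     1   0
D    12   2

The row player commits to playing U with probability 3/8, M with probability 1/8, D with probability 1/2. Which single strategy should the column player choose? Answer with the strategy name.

If the column player plays L, the row player's expected payoff is (3/8)·8 + (1/8)·1 + (1/2)·12 = 73/8.
If the column player plays R, the row player's expected payoff is (3/8)·5 + (1/8)·0 + (1/2)·2 = 23/8.
The column player minimizes the row player's payoff; the smallest is 23/8, so the best response is R.

R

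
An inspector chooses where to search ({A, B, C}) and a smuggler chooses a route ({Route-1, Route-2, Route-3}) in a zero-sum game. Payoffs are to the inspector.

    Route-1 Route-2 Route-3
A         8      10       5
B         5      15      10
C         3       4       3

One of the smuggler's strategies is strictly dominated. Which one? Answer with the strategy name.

Route-1 holds the inspector's payoff strictly below Route-2 in every row: 8 < 10, 5 < 15, 3 < 4.
So Route-2 is strictly dominated for the smuggler.

Route-2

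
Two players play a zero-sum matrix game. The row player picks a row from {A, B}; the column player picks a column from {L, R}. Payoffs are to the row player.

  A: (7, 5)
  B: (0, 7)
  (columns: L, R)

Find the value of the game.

Row minima: A → 5, B → 0; maximin = 5.
Column maxima: L → 7, R → 7; minimax = 7.
5 ≠ 7, so there is no saddle point; optimal play is mixed.
Let the row player play A with probability p. Expected payoff against L: 7p + 0(1−p) = 7p; against R: 5p + 7(1−p) = −2p + 7.
Setting these equal: 7p = −2p + 7 ⇒ 9p = 7 ⇒ p = 7/9, and the value is (7)·(7/9) = 49/9.
For the column player: with q = P(L), equating A's and B's payoffs gives 2q + 5 = −7q + 7 ⇒ q = 2/9.

49/9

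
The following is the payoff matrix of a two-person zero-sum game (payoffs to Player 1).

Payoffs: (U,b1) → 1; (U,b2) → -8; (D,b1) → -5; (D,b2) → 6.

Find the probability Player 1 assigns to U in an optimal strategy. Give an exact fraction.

Row minima: U → -8, D → -5; maximin = -5.
Column maxima: b1 → 1, b2 → 6; minimax = 1.
-5 ≠ 1, so there is no saddle point; optimal play is mixed.
Let Player 1 play U with probability p. Expected payoff against b1: 1p + (-5)(1−p) = 6p − 5; against b2: (-8)p + 6(1−p) = −14p + 6.
Setting these equal: 6p − 5 = −14p + 6 ⇒ 20p = 11 ⇒ p = 11/20, and the value is (6)·(11/20) − 5 = -17/10.
For Player 2: with q = P(b1), equating U's and D's payoffs gives 9q − 8 = −11q + 6 ⇒ q = 7/10.

11/20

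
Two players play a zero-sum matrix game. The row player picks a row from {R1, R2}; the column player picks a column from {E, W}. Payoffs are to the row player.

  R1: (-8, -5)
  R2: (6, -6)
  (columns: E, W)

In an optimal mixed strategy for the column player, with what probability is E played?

Row minima: R1 → -8, R2 → -6; maximin = -6.
Column maxima: E → 6, W → -5; minimax = -5.
-6 ≠ -5, so there is no saddle point; optimal play is mixed.
Let the row player play R1 with probability p. Expected payoff against E: (-8)p + 6(1−p) = −14p + 6; against W: (-5)p + (-6)(1−p) = p − 6.
Setting these equal: −14p + 6 = p − 6 ⇒ −15p = -12 ⇒ p = 4/5, and the value is (-14)·(4/5) + 6 = -26/5.
For the column player: with q = P(E), equating R1's and R2's payoffs gives −3q − 5 = 12q − 6 ⇒ q = 1/15.

1/15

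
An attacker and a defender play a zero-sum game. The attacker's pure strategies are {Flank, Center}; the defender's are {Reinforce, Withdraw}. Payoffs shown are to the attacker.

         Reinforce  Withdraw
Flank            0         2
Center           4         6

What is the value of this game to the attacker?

Row minima: Flank → 0, Center → 4; maximin = 4.
Column maxima: Reinforce → 4, Withdraw → 6; minimax = 4.
Since maximin = minimax = 4, there is a saddle point and the value is 4.

4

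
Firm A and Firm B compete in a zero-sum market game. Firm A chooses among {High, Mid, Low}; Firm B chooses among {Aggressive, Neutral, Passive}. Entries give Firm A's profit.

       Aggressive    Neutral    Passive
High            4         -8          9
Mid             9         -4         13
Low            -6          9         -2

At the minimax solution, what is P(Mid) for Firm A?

Row minima: High → -8, Mid → -4, Low → -6; maximin = -4.
Column maxima: Aggressive → 9, Neutral → 9, Passive → 13; minimax = 9.
-4 ≠ 9, so there is no saddle point; optimal play is mixed.
High is strictly dominated by Mid, so Firm A never plays it.
Passive is strictly dominated by Aggressive (it gives Firm A strictly more in every row), so Firm B never plays it.
On the remaining 2×2 (Mid, Low vs Aggressive, Neutral):
Let Firm A play Mid with probability p. Expected payoff against Aggressive: 9p + (-6)(1−p) = 15p − 6; against Neutral: (-4)p + 9(1−p) = −13p + 9.
Setting these equal: 15p − 6 = −13p + 9 ⇒ 28p = 15 ⇒ p = 15/28, and the value is (15)·(15/28) − 6 = 57/28.
For Firm B: with q = P(Aggressive), equating Mid's and Low's payoffs gives 13q − 4 = −15q + 9 ⇒ q = 13/28.

15/28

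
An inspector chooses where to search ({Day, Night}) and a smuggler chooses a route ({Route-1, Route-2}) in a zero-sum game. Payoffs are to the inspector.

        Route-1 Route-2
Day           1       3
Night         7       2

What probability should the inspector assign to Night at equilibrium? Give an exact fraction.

2/7

Row minima: Day → 1, Night → 2; maximin = 2.
Column maxima: Route-1 → 7, Route-2 → 3; minimax = 3.
2 ≠ 3, so there is no saddle point; optimal play is mixed.
Let the inspector play Day with probability p. Expected payoff against Route-1: 1p + 7(1−p) = −6p + 7; against Route-2: 3p + 2(1−p) = p + 2.
Setting these equal: −6p + 7 = p + 2 ⇒ −7p = -5 ⇒ p = 5/7, and the value is (-6)·(5/7) + 7 = 19/7.
For the smuggler: with q = P(Route-1), equating Day's and Night's payoffs gives −2q + 3 = 5q + 2 ⇒ q = 1/7.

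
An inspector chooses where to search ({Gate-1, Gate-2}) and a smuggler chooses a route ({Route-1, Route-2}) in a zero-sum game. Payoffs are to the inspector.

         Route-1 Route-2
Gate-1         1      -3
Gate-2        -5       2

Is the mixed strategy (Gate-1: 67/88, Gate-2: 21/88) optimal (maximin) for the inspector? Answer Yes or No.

No

Against Route-1 this mix gives (67/88)·1 + (21/88)·(-5) = -19/44.
Against Route-2 this mix gives (67/88)·(-3) + (21/88)·2 = -159/88.
The smuggler will play Route-2, holding the inspector to -159/88. Shifting weight toward the row that does better against Route-2 would raise this floor (the equalizing mix achieves -13/11 against both Route-2 and Route-1), so the proposed strategy is not optimal.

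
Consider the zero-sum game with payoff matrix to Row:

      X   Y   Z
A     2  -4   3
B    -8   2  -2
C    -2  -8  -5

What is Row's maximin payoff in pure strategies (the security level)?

Row minima: A → -4, B → -8, C → -8.
The best of these is -4.

-4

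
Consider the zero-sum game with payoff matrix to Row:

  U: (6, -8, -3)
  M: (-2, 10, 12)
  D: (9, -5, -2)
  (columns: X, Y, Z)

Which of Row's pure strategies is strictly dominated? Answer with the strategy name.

U

D gives a strictly higher payoff than U against every column: 9 > 6, -5 > -8, -2 > -3.
So U is strictly dominated and Row never plays it.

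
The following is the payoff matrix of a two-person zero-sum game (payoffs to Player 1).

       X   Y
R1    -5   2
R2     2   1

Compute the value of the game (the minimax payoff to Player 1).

Row minima: R1 → -5, R2 → 1; maximin = 1.
Column maxima: X → 2, Y → 2; minimax = 2.
1 ≠ 2, so there is no saddle point; optimal play is mixed.
Let Player 1 play R1 with probability p. Expected payoff against X: (-5)p + 2(1−p) = −7p + 2; against Y: 2p + 1(1−p) = p + 1.
Setting these equal: −7p + 2 = p + 1 ⇒ −8p = -1 ⇒ p = 1/8, and the value is (-7)·(1/8) + 2 = 9/8.
For Player 2: with q = P(X), equating R1's and R2's payoffs gives −7q + 2 = q + 1 ⇒ q = 1/8.

9/8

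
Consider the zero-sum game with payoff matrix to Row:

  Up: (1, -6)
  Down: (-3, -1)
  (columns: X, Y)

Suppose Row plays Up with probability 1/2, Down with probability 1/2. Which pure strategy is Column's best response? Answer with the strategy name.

Y

If Column plays X, Row's expected payoff is (1/2)·1 + (1/2)·(-3) = -1.
If Column plays Y, Row's expected payoff is (1/2)·(-6) + (1/2)·(-1) = -7/2.
Column minimizes Row's payoff; the smallest is -7/2, so the best response is Y.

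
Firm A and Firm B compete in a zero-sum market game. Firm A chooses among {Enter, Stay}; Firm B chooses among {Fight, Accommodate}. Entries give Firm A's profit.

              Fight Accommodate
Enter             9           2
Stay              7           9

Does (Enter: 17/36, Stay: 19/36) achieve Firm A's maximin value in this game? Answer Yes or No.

No

Against Fight this mix gives (17/36)·9 + (19/36)·7 = 143/18.
Against Accommodate this mix gives (17/36)·2 + (19/36)·9 = 205/36.
Firm B will play Accommodate, holding Firm A to 205/36. Shifting weight toward the row that does better against Accommodate would raise this floor (the equalizing mix achieves 67/9 against both Accommodate and Fight), so the proposed strategy is not optimal.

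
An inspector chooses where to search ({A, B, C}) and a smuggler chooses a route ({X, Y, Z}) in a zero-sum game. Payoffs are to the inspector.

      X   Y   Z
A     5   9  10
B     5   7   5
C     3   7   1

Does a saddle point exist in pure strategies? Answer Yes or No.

Row minima: A → 5, B → 5, C → 1; maximin = 5.
Column maxima: X → 5, Y → 9, Z → 10; minimax = 5.
maximin = minimax = 5, so a saddle point exists.

Yes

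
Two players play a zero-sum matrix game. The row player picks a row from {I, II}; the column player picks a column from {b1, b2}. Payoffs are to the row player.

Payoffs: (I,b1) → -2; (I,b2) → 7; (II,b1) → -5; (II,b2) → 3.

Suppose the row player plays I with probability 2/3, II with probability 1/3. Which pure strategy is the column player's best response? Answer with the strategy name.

b1

If the column player plays b1, the row player's expected payoff is (2/3)·(-2) + (1/3)·(-5) = -3.
If the column player plays b2, the row player's expected payoff is (2/3)·7 + (1/3)·3 = 17/3.
The column player minimizes the row player's payoff; the smallest is -3, so the best response is b1.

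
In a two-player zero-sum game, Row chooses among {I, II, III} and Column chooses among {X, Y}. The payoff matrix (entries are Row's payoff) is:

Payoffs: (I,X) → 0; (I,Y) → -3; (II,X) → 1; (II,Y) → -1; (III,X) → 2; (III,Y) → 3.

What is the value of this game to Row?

Row minima: I → -3, II → -1, III → 2; maximin = 2.
Column maxima: X → 2, Y → 3; minimax = 2.
Since maximin = minimax = 2, there is a saddle point and the value is 2.

2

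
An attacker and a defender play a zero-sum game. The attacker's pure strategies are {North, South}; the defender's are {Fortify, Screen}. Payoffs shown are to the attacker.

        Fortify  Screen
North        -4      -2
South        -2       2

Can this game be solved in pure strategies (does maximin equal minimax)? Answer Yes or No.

Yes

Row minima: North → -4, South → -2; maximin = -2.
Column maxima: Fortify → -2, Screen → 2; minimax = -2.
maximin = minimax = -2, so a saddle point exists.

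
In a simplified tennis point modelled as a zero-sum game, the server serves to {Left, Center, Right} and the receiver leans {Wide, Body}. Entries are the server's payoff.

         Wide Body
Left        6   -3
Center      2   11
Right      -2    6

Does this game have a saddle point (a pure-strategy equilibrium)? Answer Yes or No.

No

Row minima: Left → -3, Center → 2, Right → -2; maximin = 2.
Column maxima: Wide → 6, Body → 11; minimax = 6.
2 ≠ 6, so no pure-strategy equilibrium exists.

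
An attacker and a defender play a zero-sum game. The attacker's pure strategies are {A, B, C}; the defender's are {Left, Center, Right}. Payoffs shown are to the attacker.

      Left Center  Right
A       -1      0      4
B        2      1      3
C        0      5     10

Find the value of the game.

5/3

Row minima: A → -1, B → 1, C → 0; maximin = 1.
Column maxima: Left → 2, Center → 5, Right → 10; minimax = 2.
1 ≠ 2, so there is no saddle point; optimal play is mixed.
A is strictly dominated by C, so the attacker never plays it.
Right is strictly dominated by Left (it gives the attacker strictly more in every row), so the defender never plays it.
On the remaining 2×2 (B, C vs Left, Center):
Let the attacker play B with probability p. Expected payoff against Left: 2p + 0(1−p) = 2p; against Center: 1p + 5(1−p) = −4p + 5.
Setting these equal: 2p = −4p + 5 ⇒ 6p = 5 ⇒ p = 5/6, and the value is (2)·(5/6) = 5/3.
For the defender: with q = P(Left), equating B's and C's payoffs gives q + 1 = −5q + 5 ⇒ q = 2/3.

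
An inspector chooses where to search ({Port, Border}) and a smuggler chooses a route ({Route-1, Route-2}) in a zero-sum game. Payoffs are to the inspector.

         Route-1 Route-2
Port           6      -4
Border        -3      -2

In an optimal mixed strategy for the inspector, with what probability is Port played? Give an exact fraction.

Row minima: Port → -4, Border → -3; maximin = -3.
Column maxima: Route-1 → 6, Route-2 → -2; minimax = -2.
-3 ≠ -2, so there is no saddle point; optimal play is mixed.
Let the inspector play Port with probability p. Expected payoff against Route-1: 6p + (-3)(1−p) = 9p − 3; against Route-2: (-4)p + (-2)(1−p) = −2p − 2.
Setting these equal: 9p − 3 = −2p − 2 ⇒ 11p = 1 ⇒ p = 1/11, and the value is (9)·(1/11) − 3 = -24/11.
For the smuggler: with q = P(Route-1), equating Port's and Border's payoffs gives 10q − 4 = −q − 2 ⇒ q = 2/11.

1/11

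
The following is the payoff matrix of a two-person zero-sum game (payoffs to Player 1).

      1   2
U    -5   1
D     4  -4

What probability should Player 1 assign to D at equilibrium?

Row minima: U → -5, D → -4; maximin = -4.
Column maxima: 1 → 4, 2 → 1; minimax = 1.
-4 ≠ 1, so there is no saddle point; optimal play is mixed.
Let Player 1 play U with probability p. Expected payoff against 1: (-5)p + 4(1−p) = −9p + 4; against 2: 1p + (-4)(1−p) = 5p − 4.
Setting these equal: −9p + 4 = 5p − 4 ⇒ −14p = -8 ⇒ p = 4/7, and the value is (-9)·(4/7) + 4 = -8/7.
For Player 2: with q = P(1), equating U's and D's payoffs gives −6q + 1 = 8q − 4 ⇒ q = 5/14.

3/7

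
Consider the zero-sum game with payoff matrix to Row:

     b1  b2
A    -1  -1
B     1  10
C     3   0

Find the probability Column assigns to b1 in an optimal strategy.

Row minima: A → -1, B → 1, C → 0; maximin = 1.
Column maxima: b1 → 3, b2 → 10; minimax = 3.
1 ≠ 3, so there is no saddle point; optimal play is mixed.
A is strictly dominated by B, so Row never plays it.
On the remaining 2×2 (B, C vs b1, b2):
Let Row play B with probability p. Expected payoff against b1: 1p + 3(1−p) = −2p + 3; against b2: 10p + 0(1−p) = 10p.
Setting these equal: −2p + 3 = 10p ⇒ −12p = -3 ⇒ p = 1/4, and the value is (-2)·(1/4) + 3 = 5/2.
For Column: with q = P(b1), equating B's and C's payoffs gives −9q + 10 = 3q ⇒ q = 5/6.

5/6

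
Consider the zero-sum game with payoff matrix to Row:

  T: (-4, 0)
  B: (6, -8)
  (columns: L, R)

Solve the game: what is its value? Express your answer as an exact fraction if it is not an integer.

Row minima: T → -4, B → -8; maximin = -4.
Column maxima: L → 6, R → 0; minimax = 0.
-4 ≠ 0, so there is no saddle point; optimal play is mixed.
Let Row play T with probability p. Expected payoff against L: (-4)p + 6(1−p) = −10p + 6; against R: 0p + (-8)(1−p) = 8p − 8.
Setting these equal: −10p + 6 = 8p − 8 ⇒ −18p = -14 ⇒ p = 7/9, and the value is (-10)·(7/9) + 6 = -16/9.
For Column: with q = P(L), equating T's and B's payoffs gives −4q = 14q − 8 ⇒ q = 4/9.

-16/9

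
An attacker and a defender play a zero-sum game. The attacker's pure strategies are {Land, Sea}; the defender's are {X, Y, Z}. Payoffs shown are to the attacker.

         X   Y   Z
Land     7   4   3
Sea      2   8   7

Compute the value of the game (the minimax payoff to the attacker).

43/9

Row minima: Land → 3, Sea → 2; maximin = 3.
Column maxima: X → 7, Y → 8, Z → 7; minimax = 7.
3 ≠ 7, so there is no saddle point; optimal play is mixed.
Y is strictly dominated by Z (it gives the attacker strictly more in every row), so the defender never plays it.
On the remaining 2×2 (Land, Sea vs X, Z):
Let the attacker play Land with probability p. Expected payoff against X: 7p + 2(1−p) = 5p + 2; against Z: 3p + 7(1−p) = −4p + 7.
Setting these equal: 5p + 2 = −4p + 7 ⇒ 9p = 5 ⇒ p = 5/9, and the value is (5)·(5/9) + 2 = 43/9.
For the defender: with q = P(X), equating Land's and Sea's payoffs gives 4q + 3 = −5q + 7 ⇒ q = 4/9.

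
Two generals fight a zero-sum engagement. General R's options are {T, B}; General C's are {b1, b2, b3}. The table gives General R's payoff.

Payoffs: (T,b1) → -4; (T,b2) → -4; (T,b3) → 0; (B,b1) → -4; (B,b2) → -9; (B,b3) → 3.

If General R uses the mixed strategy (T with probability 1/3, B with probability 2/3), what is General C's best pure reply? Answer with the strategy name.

If General C plays b1, General R's expected payoff is (1/3)·(-4) + (2/3)·(-4) = -4.
If General C plays b2, General R's expected payoff is (1/3)·(-4) + (2/3)·(-9) = -22/3.
If General C plays b3, General R's expected payoff is (1/3)·0 + (2/3)·3 = 2.
General C minimizes General R's payoff; the smallest is -22/3, so the best response is b2.

b2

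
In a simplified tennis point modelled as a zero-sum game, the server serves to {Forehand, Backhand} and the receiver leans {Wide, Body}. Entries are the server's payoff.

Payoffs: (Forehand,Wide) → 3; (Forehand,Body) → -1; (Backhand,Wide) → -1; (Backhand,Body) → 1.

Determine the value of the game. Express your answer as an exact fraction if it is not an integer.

1/3

Row minima: Forehand → -1, Backhand → -1; maximin = -1.
Column maxima: Wide → 3, Body → 1; minimax = 1.
-1 ≠ 1, so there is no saddle point; optimal play is mixed.
Let the server play Forehand with probability p. Expected payoff against Wide: 3p + (-1)(1−p) = 4p − 1; against Body: (-1)p + 1(1−p) = −2p + 1.
Setting these equal: 4p − 1 = −2p + 1 ⇒ 6p = 2 ⇒ p = 1/3, and the value is (4)·(1/3) − 1 = 1/3.
For the receiver: with q = P(Wide), equating Forehand's and Backhand's payoffs gives 4q − 1 = −2q + 1 ⇒ q = 1/3.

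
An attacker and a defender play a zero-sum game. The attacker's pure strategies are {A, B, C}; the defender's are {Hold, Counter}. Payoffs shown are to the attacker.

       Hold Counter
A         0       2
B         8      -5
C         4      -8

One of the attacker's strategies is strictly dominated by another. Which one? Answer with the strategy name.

B gives a strictly higher payoff than C against every column: 8 > 4, -5 > -8.
So C is strictly dominated and the attacker never plays it.

C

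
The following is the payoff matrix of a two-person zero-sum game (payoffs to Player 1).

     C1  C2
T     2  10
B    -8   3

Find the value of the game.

Row minima: T → 2, B → -8; maximin = 2.
Column maxima: C1 → 2, C2 → 10; minimax = 2.
Since maximin = minimax = 2, there is a saddle point and the value is 2.

2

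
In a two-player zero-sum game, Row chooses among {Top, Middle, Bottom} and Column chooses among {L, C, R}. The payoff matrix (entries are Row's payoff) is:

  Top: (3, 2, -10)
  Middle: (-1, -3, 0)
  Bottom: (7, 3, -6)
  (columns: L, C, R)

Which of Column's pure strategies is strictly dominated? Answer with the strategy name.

L

C holds Row's payoff strictly below L in every row: 2 < 3, -3 < -1, 3 < 7.
So L is strictly dominated for Column.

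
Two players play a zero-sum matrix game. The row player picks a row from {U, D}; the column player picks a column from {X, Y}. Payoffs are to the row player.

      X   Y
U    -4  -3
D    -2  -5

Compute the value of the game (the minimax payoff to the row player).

Row minima: U → -4, D → -5; maximin = -4.
Column maxima: X → -2, Y → -3; minimax = -3.
-4 ≠ -3, so there is no saddle point; optimal play is mixed.
Let the row player play U with probability p. Expected payoff against X: (-4)p + (-2)(1−p) = −2p − 2; against Y: (-3)p + (-5)(1−p) = 2p − 5.
Setting these equal: −2p − 2 = 2p − 5 ⇒ −4p = -3 ⇒ p = 3/4, and the value is (-2)·(3/4) − 2 = -7/2.
For the column player: with q = P(X), equating U's and D's payoffs gives −q − 3 = 3q − 5 ⇒ q = 1/2.

-7/2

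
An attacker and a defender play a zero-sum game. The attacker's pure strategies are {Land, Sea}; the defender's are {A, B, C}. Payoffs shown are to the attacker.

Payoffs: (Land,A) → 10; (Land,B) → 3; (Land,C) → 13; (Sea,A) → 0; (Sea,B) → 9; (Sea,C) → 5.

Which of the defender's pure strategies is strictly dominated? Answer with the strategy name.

A holds the attacker's payoff strictly below C in every row: 10 < 13, 0 < 5.
So C is strictly dominated for the defender.

C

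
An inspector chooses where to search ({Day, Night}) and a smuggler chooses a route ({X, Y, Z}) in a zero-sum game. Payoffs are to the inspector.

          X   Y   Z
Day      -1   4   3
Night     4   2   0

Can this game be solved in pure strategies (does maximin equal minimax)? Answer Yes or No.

Row minima: Day → -1, Night → 0; maximin = 0.
Column maxima: X → 4, Y → 4, Z → 3; minimax = 3.
0 ≠ 3, so no pure-strategy equilibrium exists.

No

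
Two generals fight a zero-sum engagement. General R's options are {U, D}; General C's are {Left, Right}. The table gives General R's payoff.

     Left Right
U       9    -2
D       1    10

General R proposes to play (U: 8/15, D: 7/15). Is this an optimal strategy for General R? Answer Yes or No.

Against Left this mix gives (8/15)·9 + (7/15)·1 = 79/15.
Against Right this mix gives (8/15)·(-2) + (7/15)·10 = 18/5.
General C will play Right, holding General R to 18/5. Shifting weight toward the row that does better against Right would raise this floor (the equalizing mix achieves 23/5 against both Right and Left), so the proposed strategy is not optimal.

No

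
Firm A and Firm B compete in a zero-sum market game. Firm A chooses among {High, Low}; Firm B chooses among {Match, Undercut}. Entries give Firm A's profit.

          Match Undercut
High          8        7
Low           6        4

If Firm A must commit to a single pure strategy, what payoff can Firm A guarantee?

Row minima: High → 7, Low → 4.
The best of these is 7.

7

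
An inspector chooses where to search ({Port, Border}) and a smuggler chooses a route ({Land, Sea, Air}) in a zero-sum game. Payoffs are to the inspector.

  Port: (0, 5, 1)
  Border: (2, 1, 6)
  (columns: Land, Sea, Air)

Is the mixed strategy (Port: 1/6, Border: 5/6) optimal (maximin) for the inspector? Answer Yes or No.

Yes

Against Land this mix gives (1/6)·0 + (5/6)·2 = 5/3.
Against Sea this mix gives (1/6)·5 + (5/6)·1 = 5/3.
Against Air this mix gives (1/6)·1 + (5/6)·6 = 31/6.
All of the smuggler's active replies (Land, Sea) yield 5/3, and no column does worse for the inspector. The mix makes the smuggler indifferent and guarantees 5/3, so it is optimal.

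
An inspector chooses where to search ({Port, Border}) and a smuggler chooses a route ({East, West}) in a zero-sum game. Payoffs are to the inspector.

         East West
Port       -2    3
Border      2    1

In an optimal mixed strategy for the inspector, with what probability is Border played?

Row minima: Port → -2, Border → 1; maximin = 1.
Column maxima: East → 2, West → 3; minimax = 2.
1 ≠ 2, so there is no saddle point; optimal play is mixed.
Let the inspector play Port with probability p. Expected payoff against East: (-2)p + 2(1−p) = −4p + 2; against West: 3p + 1(1−p) = 2p + 1.
Setting these equal: −4p + 2 = 2p + 1 ⇒ −6p = -1 ⇒ p = 1/6, and the value is (-4)·(1/6) + 2 = 4/3.
For the smuggler: with q = P(East), equating Port's and Border's payoffs gives −5q + 3 = q + 1 ⇒ q = 1/3.

5/6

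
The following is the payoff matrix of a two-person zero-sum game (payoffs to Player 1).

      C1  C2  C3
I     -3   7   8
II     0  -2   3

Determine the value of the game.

-1/2

Row minima: I → -3, II → -2; maximin = -2.
Column maxima: C1 → 0, C2 → 7, C3 → 8; minimax = 0.
-2 ≠ 0, so there is no saddle point; optimal play is mixed.
C3 is strictly dominated by C1 (it gives Player 1 strictly more in every row), so Player 2 never plays it.
On the remaining 2×2 (I, II vs C1, C2):
Let Player 1 play I with probability p. Expected payoff against C1: (-3)p + 0(1−p) = −3p; against C2: 7p + (-2)(1−p) = 9p − 2.
Setting these equal: −3p = 9p − 2 ⇒ −12p = -2 ⇒ p = 1/6, and the value is (-3)·(1/6) = -1/2.
For Player 2: with q = P(C1), equating I's and II's payoffs gives −10q + 7 = 2q − 2 ⇒ q = 3/4.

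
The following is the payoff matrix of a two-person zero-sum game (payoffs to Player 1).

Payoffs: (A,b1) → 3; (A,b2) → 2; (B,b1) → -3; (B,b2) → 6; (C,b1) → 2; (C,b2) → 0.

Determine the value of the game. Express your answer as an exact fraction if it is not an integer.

Row minima: A → 2, B → -3, C → 0; maximin = 2.
Column maxima: b1 → 3, b2 → 6; minimax = 3.
2 ≠ 3, so there is no saddle point; optimal play is mixed.
C is strictly dominated by A, so Player 1 never plays it.
On the remaining 2×2 (A, B vs b1, b2):
Let Player 1 play A with probability p. Expected payoff against b1: 3p + (-3)(1−p) = 6p − 3; against b2: 2p + 6(1−p) = −4p + 6.
Setting these equal: 6p − 3 = −4p + 6 ⇒ 10p = 9 ⇒ p = 9/10, and the value is (6)·(9/10) − 3 = 12/5.
For Player 2: with q = P(b1), equating A's and B's payoffs gives q + 2 = −9q + 6 ⇒ q = 2/5.

12/5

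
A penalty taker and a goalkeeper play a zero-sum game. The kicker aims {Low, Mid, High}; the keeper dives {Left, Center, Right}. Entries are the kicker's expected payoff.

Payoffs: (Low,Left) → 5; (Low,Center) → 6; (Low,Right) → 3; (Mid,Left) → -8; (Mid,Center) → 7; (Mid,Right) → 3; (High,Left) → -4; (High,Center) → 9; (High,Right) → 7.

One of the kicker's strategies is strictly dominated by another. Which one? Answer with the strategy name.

Mid

High gives a strictly higher payoff than Mid against every column: -4 > -8, 9 > 7, 7 > 3.
So Mid is strictly dominated and the kicker never plays it.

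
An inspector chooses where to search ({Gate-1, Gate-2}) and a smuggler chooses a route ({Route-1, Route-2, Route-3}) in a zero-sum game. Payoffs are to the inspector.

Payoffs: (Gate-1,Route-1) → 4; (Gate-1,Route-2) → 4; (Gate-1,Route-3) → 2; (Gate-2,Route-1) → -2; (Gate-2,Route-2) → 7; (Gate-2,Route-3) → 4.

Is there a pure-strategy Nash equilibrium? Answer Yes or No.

No

Row minima: Gate-1 → 2, Gate-2 → -2; maximin = 2.
Column maxima: Route-1 → 4, Route-2 → 7, Route-3 → 4; minimax = 4.
2 ≠ 4, so no pure-strategy equilibrium exists.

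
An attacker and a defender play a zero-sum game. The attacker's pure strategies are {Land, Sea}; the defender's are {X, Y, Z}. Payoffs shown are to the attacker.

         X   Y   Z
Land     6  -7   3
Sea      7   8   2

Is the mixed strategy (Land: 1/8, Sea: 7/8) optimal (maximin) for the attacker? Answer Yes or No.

No

Against X this mix gives (1/8)·6 + (7/8)·7 = 55/8.
Against Y this mix gives (1/8)·(-7) + (7/8)·8 = 49/8.
Against Z this mix gives (1/8)·3 + (7/8)·2 = 17/8.
The defender will play Z, holding the attacker to 17/8. Shifting weight toward the row that does better against Z would raise this floor (the equalizing mix achieves 19/8 against both Z and Y), so the proposed strategy is not optimal.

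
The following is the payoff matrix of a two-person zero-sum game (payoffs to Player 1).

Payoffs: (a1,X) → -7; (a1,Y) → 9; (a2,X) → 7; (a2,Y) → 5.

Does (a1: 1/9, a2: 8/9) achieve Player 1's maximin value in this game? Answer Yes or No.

Yes

Against X this mix gives (1/9)·(-7) + (8/9)·7 = 49/9.
Against Y this mix gives (1/9)·9 + (8/9)·5 = 49/9.
All of Player 2's active replies (X, Y) yield 49/9, and no column does worse for Player 1. The mix makes Player 2 indifferent and guarantees 49/9, so it is optimal.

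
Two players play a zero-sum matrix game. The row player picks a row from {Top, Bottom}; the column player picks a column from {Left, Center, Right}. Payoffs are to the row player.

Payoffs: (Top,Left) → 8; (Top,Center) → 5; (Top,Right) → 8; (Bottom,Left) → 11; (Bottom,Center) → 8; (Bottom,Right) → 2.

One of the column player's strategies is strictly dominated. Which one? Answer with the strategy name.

Center holds the row player's payoff strictly below Left in every row: 5 < 8, 8 < 11.
So Left is strictly dominated for the column player.

Left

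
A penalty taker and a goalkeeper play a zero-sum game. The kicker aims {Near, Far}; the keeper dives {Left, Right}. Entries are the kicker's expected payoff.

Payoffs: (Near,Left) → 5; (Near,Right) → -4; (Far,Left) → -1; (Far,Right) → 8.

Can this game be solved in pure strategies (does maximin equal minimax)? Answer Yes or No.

Row minima: Near → -4, Far → -1; maximin = -1.
Column maxima: Left → 5, Right → 8; minimax = 5.
-1 ≠ 5, so no pure-strategy equilibrium exists.

No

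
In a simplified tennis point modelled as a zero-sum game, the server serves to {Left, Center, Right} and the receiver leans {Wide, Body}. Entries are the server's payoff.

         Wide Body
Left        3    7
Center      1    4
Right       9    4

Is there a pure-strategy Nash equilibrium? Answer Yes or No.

No

Row minima: Left → 3, Center → 1, Right → 4; maximin = 4.
Column maxima: Wide → 9, Body → 7; minimax = 7.
4 ≠ 7, so no pure-strategy equilibrium exists.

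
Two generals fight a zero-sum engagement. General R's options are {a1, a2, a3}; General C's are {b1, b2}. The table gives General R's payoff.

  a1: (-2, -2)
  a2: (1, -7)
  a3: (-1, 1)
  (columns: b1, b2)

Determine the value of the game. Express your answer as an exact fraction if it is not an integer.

-3/5

Row minima: a1 → -2, a2 → -7, a3 → -1; maximin = -1.
Column maxima: b1 → 1, b2 → 1; minimax = 1.
-1 ≠ 1, so there is no saddle point; optimal play is mixed.
a1 is strictly dominated by a3, so General R never plays it.
On the remaining 2×2 (a2, a3 vs b1, b2):
Let General R play a2 with probability p. Expected payoff against b1: 1p + (-1)(1−p) = 2p − 1; against b2: (-7)p + 1(1−p) = −8p + 1.
Setting these equal: 2p − 1 = −8p + 1 ⇒ 10p = 2 ⇒ p = 1/5, and the value is (2)·(1/5) − 1 = -3/5.
For General C: with q = P(b1), equating a2's and a3's payoffs gives 8q − 7 = −2q + 1 ⇒ q = 4/5.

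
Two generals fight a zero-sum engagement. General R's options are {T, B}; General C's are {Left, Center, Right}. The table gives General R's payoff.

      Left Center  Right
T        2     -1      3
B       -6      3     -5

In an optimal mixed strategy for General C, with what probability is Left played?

Row minima: T → -1, B → -6; maximin = -1.
Column maxima: Left → 2, Center → 3, Right → 3; minimax = 2.
-1 ≠ 2, so there is no saddle point; optimal play is mixed.
Right is strictly dominated by Left (it gives General R strictly more in every row), so General C never plays it.
On the remaining 2×2 (T, B vs Left, Center):
Let General R play T with probability p. Expected payoff against Left: 2p + (-6)(1−p) = 8p − 6; against Center: (-1)p + 3(1−p) = −4p + 3.
Setting these equal: 8p − 6 = −4p + 3 ⇒ 12p = 9 ⇒ p = 3/4, and the value is (8)·(3/4) − 6 = 0.
For General C: with q = P(Left), equating T's and B's payoffs gives 3q − 1 = −9q + 3 ⇒ q = 1/3.

1/3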